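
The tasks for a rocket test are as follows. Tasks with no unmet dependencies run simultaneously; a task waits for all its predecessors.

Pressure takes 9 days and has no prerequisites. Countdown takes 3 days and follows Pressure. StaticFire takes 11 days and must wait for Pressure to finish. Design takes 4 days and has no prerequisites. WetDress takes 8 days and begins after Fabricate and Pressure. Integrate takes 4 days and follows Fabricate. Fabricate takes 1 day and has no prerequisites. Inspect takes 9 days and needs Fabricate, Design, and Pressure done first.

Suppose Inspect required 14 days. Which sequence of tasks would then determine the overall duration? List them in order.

As given, the longest chain is Pressure→StaticFire = 9+11 = 20, so the finish is 20 days.
Inspect has 2 days of float (longest path through it is 18).
The binding chain switches to Pressure→Inspect = 9+14 = 23; finish 23 days.

Pressure, Inspect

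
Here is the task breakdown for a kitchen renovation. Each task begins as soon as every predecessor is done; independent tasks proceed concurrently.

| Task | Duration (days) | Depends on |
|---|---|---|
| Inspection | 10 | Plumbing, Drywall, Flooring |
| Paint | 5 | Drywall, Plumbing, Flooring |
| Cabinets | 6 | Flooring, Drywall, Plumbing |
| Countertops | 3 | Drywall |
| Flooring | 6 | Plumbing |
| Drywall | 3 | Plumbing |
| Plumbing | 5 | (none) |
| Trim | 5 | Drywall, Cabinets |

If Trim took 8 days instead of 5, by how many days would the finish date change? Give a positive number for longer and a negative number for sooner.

The binding path is Plumbing→Flooring→Cabinets→Trim = 5+6+6+5 = 22; finish at 22 days.
Since Trim is critical, the +3 change carries straight to that chain (now 25 days).
The critical path is still Plumbing→Flooring→Cabinets→Trim; finish is now 25 days.
Change in finish: 25 − 22 = +3 days.

3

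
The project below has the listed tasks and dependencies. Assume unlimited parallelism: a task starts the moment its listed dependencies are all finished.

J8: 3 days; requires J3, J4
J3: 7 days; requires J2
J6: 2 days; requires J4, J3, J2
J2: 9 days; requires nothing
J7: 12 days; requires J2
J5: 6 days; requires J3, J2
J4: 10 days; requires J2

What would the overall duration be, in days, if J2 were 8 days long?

21

Baseline: J2→J3→J5 = 9+7+6 = 22 → 22 days.
J2 is on the critical path; changing it to 8 makes that path 21 days.
The critical path is still J2→J3→J5; finish is now 21 days.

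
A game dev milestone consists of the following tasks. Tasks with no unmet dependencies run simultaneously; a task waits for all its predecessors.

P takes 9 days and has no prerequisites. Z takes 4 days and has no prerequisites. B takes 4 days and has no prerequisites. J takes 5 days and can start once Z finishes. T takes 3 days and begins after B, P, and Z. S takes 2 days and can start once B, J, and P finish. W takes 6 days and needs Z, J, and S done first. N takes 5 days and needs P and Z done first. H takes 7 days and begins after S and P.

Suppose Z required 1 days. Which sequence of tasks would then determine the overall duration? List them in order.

Baseline: Z→J→S→H = 4+5+2+7 = 18 → 18 days.
Z lies on that path, so at 1 day the path becomes 15 days.
New critical path: P→S→H = 9+2+7 = 18 ⇒ 18 days.

P, S, H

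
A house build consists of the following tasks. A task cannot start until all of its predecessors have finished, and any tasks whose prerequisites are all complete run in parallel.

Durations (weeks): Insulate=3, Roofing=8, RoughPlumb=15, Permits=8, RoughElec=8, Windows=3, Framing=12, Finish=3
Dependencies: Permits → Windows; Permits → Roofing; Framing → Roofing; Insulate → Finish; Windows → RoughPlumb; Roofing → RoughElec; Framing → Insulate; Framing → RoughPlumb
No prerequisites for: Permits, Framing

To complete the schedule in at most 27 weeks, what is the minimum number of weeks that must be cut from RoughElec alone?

Current finish: 28 weeks; target: 27.
RoughElec is on every critical path, so each week cut from RoughElec cuts the finish by one (this holds down to a finish of 27).
Need 28 − 27 = 1 week off RoughElec → RoughElec becomes 7 weeks, finish becomes 27.

1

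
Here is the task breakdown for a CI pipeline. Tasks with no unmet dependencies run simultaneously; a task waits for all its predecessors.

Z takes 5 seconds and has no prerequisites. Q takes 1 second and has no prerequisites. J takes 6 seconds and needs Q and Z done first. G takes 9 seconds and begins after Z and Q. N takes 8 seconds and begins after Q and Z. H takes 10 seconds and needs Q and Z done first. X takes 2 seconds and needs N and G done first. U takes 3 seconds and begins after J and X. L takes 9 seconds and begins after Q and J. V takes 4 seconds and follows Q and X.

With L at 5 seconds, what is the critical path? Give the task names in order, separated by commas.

Z, G, X, V

Critical path before the change: Z→J→L = 5+6+9 = 20 giving 20 seconds.
Since L is critical, the -4 change carries straight to that chain (now 16 seconds).
Now Z→G→X→V = 5+9+2+4 = 20 is longest, so the finish becomes 20 seconds.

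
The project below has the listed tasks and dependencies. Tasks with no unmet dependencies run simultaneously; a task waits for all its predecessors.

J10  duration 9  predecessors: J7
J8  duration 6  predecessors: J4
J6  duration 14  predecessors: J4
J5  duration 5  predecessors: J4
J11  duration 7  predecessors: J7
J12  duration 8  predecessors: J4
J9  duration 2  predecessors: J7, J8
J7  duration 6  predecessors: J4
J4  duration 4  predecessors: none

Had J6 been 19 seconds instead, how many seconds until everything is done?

The binding path is J4→J7→J10 = 4+6+9 = 19; finish at 19 seconds.
J6 is off the critical path — its longest chain is 18 seconds, giving 1 of slack.
The binding chain switches to J4→J6 = 4+19 = 23; finish 23 seconds.

23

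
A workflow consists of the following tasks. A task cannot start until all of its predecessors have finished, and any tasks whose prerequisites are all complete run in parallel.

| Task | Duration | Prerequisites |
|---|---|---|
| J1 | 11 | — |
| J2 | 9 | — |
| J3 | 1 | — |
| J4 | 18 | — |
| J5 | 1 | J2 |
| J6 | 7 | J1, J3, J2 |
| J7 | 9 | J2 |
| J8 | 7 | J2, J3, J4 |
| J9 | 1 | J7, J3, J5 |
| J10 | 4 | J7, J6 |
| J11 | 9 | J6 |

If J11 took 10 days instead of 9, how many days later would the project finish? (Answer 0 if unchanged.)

Actual critical path: J1→J6→J11 = 11+7+9 = 27 ⇒ 27 days.
Since J11 is critical, the +1 change carries straight to that chain (now 28 days).
The critical path is still J1→J6→J11; finish is now 28 days.
Change in finish: 28 − 27 = +1 days.

1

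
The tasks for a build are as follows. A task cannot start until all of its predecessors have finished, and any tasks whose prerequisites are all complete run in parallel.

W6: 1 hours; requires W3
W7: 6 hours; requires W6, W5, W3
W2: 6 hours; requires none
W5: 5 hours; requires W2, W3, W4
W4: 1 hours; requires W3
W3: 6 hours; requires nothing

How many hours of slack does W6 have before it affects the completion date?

Critical path: W3→W4→W5→W7 = 6+1+5+6 = 18, so the finish is 18 hours.
The longest chain containing W6 totals 13 hours.
So W6 can slip 12 − 7 = 5 hours.

5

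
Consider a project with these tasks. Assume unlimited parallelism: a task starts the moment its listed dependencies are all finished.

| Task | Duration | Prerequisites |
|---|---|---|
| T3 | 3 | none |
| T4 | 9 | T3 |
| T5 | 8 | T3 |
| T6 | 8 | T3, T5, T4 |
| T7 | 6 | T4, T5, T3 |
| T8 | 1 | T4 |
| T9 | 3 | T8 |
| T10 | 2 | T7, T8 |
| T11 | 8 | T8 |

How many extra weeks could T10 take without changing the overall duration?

Critical path: T3→T4→T8→T11 = 3+9+1+8 = 21, so the finish is 21 weeks.
The longest chain containing T10 totals 20 weeks.
Float = 21 − 20 = 1.

1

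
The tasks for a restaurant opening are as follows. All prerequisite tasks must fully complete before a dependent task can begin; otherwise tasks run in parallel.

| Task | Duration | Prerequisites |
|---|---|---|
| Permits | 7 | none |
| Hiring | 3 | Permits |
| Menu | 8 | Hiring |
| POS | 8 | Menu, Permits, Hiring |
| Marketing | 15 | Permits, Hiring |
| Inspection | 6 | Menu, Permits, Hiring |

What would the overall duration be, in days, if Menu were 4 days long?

25

Critical path before the change: Permits→Hiring→Menu→POS = 7+3+8+8 = 26 giving 26 days.
Since Menu is critical, the -4 change carries straight to that chain (now 22 days).
The binding chain switches to Permits→Hiring→Marketing = 7+3+15 = 25; finish 25 days.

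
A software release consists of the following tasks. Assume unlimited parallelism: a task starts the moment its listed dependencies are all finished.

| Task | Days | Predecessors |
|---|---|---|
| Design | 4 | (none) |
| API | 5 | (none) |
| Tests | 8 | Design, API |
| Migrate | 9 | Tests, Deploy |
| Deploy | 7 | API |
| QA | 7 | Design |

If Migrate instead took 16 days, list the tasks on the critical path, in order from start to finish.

API, Tests, Migrate

Critical path before the change: API→Tests→Migrate = 5+8+9 = 22 giving 22 days.
Since Migrate is critical, the +7 change carries straight to that chain (now 29 days).
No other chain overtakes it, so the finish is 29 days.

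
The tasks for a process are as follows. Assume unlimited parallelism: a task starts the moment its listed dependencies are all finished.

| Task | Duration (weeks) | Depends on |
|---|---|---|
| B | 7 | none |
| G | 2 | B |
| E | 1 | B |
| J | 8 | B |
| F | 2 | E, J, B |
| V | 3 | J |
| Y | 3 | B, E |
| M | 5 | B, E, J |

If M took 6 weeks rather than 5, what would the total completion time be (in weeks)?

The binding path is B→J→M = 7+8+5 = 20; finish at 20 weeks.
M lies on that path, so at 6 weeks the path becomes 21 weeks.
That remains the longest chain; total 21 weeks.

21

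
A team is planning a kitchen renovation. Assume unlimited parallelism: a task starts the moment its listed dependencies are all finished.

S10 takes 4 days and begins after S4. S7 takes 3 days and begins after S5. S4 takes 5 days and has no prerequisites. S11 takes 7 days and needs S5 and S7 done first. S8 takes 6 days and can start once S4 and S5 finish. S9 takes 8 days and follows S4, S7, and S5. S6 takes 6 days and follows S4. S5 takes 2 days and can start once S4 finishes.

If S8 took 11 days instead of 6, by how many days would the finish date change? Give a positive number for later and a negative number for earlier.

Critical path before the change: S4→S5→S7→S9 = 5+2+3+8 = 18 giving 18 days.
The longest path through S8 is only 13 days, so S8 has float 5.
The critical path is still S4→S5→S7→S9; finish is now 18 days.
Change in finish: 18 − 18 = +0 days.

0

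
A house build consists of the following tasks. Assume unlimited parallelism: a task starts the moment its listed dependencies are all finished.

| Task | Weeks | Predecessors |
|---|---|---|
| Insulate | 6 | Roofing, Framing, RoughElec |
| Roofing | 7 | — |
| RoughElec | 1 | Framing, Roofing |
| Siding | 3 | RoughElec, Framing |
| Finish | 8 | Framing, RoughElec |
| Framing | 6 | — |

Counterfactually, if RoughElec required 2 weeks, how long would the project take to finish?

17

Critical path before the change: Roofing→RoughElec→Finish = 7+1+8 = 16 giving 16 weeks.
Since RoughElec is critical, the +1 change carries straight to that chain (now 17 weeks).
The critical path is still Roofing→RoughElec→Finish; finish is now 17 weeks.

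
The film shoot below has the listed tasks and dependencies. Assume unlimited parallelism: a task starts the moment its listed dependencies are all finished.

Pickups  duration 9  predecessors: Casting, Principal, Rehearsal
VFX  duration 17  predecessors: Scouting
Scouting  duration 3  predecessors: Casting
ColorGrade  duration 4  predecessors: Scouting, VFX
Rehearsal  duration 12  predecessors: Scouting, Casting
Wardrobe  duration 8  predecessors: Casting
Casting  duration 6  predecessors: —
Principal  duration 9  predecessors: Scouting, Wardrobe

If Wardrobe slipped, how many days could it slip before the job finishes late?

0

The longest chain is Casting→Wardrobe→Principal→Pickups = 6+8+9+9 = 32; overall finish 32 days.
Longest path through Wardrobe: 32 days (earliest finish 14, latest finish 14).
Float = 32 − 32 = 0.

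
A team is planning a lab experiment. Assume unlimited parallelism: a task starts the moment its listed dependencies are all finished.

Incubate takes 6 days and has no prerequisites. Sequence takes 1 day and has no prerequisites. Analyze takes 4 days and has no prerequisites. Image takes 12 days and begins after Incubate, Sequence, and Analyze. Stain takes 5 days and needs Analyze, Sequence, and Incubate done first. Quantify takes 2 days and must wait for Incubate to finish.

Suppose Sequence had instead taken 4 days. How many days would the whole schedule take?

18

The binding path is Incubate→Image = 6+12 = 18; finish at 18 days.
The longest path through Sequence is only 13 days, so Sequence has float 5.
That remains the longest chain; total 18 days.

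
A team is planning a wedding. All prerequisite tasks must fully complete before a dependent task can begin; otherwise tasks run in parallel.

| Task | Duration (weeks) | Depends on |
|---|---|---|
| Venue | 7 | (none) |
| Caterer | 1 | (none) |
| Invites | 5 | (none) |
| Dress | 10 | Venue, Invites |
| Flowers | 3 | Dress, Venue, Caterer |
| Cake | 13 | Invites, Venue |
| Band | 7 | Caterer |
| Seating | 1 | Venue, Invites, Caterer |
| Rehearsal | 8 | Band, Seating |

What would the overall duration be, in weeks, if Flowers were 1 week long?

20

Baseline: Venue→Dress→Flowers = 7+10+3 = 20 → 20 weeks.
Flowers is on the critical path; changing it to 1 makes that path 18 weeks.
New critical path: Venue→Cake = 7+13 = 20 ⇒ 20 weeks.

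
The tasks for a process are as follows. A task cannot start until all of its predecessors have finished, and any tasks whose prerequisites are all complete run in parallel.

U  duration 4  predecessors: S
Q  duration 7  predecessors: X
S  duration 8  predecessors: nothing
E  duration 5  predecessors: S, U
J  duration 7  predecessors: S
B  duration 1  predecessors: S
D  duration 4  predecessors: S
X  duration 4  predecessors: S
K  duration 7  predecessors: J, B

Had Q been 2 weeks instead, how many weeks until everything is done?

22

Critical path before the change: S→J→K = 8+7+7 = 22 giving 22 weeks.
Q is off the critical path — its longest chain is 19 weeks, giving 3 of slack.
That remains the longest chain; total 22 weeks.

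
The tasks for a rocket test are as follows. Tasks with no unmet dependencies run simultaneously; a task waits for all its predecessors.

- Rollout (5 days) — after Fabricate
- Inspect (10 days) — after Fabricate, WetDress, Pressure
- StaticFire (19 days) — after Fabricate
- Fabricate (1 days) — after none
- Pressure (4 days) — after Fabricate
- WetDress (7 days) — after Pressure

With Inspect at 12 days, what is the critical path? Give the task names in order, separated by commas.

Fabricate, Pressure, WetDress, Inspect

The binding path is Fabricate→Pressure→WetDress→Inspect = 1+4+7+10 = 22; finish at 22 days.
Inspect lies on that path, so at 12 days the path becomes 24 days.
The critical path is still Fabricate→Pressure→WetDress→Inspect; finish is now 24 days.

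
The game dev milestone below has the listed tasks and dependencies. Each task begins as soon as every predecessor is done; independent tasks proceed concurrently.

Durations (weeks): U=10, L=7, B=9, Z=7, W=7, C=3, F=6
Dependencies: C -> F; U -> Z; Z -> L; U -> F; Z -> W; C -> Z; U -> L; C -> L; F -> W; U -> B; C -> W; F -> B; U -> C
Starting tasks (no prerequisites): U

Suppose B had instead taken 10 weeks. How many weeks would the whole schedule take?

29

Baseline: U→C→F→B = 10+3+6+9 = 28 → 28 weeks.
Since B is critical, the +1 change carries straight to that chain (now 29 weeks).
The critical path is still U→C→F→B; finish is now 29 weeks.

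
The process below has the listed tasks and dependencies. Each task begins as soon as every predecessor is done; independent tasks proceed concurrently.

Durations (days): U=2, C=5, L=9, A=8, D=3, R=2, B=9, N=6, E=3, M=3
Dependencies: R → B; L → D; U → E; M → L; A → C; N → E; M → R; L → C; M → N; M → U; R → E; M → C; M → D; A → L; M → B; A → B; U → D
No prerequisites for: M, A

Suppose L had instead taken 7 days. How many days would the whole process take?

20

Baseline: A→L→C = 8+9+5 = 22 → 22 days.
Since L is critical, the -2 change carries straight to that chain (now 20 days).
The critical path is still A→L→C; finish is now 20 days.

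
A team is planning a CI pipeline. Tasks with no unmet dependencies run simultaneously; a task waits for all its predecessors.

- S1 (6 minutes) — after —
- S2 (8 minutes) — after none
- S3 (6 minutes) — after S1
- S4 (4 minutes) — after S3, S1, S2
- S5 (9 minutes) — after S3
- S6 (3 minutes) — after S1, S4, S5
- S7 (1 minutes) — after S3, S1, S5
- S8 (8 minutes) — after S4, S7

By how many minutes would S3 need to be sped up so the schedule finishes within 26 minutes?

Current finish: 30 minutes; target: 26.
S3 is on every critical path, so each minute cut from S3 cuts the finish by one (this holds down to a finish of 25).
Need 30 − 26 = 4 minutes off S3 → S3 becomes 2 minutes, finish becomes 26.

4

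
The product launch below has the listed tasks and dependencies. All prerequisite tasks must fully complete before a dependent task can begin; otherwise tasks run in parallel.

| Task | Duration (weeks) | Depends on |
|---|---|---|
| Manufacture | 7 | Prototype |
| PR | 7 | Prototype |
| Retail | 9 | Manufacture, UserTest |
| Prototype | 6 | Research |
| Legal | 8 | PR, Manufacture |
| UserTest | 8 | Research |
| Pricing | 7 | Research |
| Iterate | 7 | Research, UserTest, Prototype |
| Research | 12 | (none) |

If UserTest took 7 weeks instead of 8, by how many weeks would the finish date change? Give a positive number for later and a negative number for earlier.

0

The binding path is Research→Prototype→Manufacture→Retail = 12+6+7+9 = 34; finish at 34 weeks.
UserTest is off the critical path — its longest chain is 29 weeks, giving 5 of slack.
That remains the longest chain; total 34 weeks.
Change in finish: 34 − 34 = +0 weeks.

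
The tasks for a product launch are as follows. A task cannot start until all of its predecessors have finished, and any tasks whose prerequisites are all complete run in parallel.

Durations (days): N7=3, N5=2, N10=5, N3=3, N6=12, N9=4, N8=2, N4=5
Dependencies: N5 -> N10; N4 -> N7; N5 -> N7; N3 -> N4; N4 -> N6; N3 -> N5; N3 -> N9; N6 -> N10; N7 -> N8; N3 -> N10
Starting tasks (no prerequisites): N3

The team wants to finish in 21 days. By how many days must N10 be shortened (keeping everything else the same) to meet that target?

Current finish: 25 days; target: 21.
N10 is on every critical path, so each day cut from N10 cuts the finish by one (this holds down to a finish of 21).
Need 25 − 21 = 4 days off N10 → N10 becomes 1 day, finish becomes 21.

4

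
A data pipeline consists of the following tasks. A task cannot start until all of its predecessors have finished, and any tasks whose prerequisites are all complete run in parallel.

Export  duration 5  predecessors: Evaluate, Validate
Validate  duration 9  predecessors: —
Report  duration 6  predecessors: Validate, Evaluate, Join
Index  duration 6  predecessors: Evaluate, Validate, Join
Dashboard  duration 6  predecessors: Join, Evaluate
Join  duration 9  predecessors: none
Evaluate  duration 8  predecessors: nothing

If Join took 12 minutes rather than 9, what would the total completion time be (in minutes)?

Critical path before the change: Join→Index = 9+6 = 15 giving 15 minutes.
Join is on the critical path; changing it to 12 makes that path 18 minutes.
No other chain overtakes it, so the finish is 18 minutes.

18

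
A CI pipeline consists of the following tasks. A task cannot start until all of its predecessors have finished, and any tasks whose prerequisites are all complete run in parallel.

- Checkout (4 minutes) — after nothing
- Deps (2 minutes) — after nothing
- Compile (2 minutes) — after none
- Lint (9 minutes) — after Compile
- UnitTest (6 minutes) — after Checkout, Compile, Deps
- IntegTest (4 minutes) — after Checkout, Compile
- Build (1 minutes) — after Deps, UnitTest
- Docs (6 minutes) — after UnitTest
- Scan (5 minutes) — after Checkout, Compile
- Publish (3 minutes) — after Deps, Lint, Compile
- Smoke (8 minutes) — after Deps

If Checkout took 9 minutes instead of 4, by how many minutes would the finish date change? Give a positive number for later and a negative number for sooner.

As given, the longest chain is Checkout→UnitTest→Docs = 4+6+6 = 16, so the finish is 16 minutes.
Checkout is on the critical path; changing it to 9 makes that path 21 minutes.
That remains the longest chain; total 21 minutes.
Change in finish: 21 − 16 = +5 minutes.

5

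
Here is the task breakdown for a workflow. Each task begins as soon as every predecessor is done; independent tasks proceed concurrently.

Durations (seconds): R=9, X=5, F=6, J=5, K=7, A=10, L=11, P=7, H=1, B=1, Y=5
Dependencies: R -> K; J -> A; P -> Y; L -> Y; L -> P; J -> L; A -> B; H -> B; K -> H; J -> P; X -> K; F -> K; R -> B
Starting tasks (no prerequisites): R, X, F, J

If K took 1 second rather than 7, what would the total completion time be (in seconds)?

28

The binding path is J→L→P→Y = 5+11+7+5 = 28; finish at 28 seconds.
K has 10 seconds of float (longest path through it is 18).
The critical path is still J→L→P→Y; finish is now 28 seconds.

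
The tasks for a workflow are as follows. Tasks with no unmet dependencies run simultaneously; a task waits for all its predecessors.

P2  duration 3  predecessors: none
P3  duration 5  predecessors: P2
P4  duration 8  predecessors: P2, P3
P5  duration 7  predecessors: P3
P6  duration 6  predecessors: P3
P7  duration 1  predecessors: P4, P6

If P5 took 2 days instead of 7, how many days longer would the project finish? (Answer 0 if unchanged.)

Baseline: P2→P3→P4→P7 = 3+5+8+1 = 17 → 17 days.
P5 is off the critical path — its longest chain is 15 days, giving 2 of slack.
That remains the longest chain; total 17 days.
Change in finish: 17 − 17 = +0 days.

0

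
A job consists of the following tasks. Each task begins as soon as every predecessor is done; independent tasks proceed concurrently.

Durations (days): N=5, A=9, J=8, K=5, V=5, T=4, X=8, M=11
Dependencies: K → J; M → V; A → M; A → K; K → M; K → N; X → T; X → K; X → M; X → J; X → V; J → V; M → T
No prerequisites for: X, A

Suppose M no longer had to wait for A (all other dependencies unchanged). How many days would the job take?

30

Before: longest chain A→K→M→V = 9+5+11+5 = 30, finish 30.
Dropping A→M doesn't change M's earliest start (14); another predecessor still binds.
The longest chain is now A→K→M→V = 9+5+11+5 = 30, so the job takes 30 days.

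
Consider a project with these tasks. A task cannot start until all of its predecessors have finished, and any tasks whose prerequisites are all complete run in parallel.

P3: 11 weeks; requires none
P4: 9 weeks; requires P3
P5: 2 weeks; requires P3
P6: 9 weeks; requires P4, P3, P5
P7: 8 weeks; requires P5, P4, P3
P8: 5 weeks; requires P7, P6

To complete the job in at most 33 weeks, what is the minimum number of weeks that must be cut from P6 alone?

1

Current finish: 34 weeks; target: 33.
P6 is on every critical path, so each week cut from P6 cuts the finish by one (this holds down to a finish of 33).
Need 34 − 33 = 1 week off P6 → P6 becomes 8 weeks, finish becomes 33.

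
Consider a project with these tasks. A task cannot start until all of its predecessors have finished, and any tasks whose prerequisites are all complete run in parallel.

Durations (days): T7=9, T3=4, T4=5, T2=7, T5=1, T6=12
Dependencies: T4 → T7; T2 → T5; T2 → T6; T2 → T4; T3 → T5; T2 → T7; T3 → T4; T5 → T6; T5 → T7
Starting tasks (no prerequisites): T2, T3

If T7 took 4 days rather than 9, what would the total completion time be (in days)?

Baseline: T2→T4→T7 = 7+5+9 = 21 → 21 days.
T7 is on the critical path; changing it to 4 makes that path 16 days.
New critical path: T2→T5→T6 = 7+1+12 = 20 ⇒ 20 days.

20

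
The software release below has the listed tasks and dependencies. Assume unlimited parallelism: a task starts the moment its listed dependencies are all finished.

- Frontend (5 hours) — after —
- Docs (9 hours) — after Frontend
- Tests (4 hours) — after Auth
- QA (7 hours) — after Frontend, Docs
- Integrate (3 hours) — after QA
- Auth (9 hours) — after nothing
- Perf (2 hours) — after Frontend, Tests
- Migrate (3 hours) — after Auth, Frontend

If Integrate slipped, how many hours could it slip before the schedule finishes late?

0

Frontend→Docs→QA→Integrate = 5+9+7+3 = 24 sets the makespan at 24 hours.
Integrate finishes as early as 24 and must finish by 24.
So Integrate can slip 24 − 24 = 0 hours.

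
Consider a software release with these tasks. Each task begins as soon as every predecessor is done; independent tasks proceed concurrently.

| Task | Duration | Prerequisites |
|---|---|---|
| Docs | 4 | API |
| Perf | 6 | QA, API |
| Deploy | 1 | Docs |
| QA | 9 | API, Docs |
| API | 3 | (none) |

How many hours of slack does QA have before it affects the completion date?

Critical path: API→Docs→QA→Perf = 3+4+9+6 = 22, so the finish is 22 hours.
Longest path through QA: 22 hours (earliest finish 16, latest finish 16).
Float = 22 − 22 = 0.

0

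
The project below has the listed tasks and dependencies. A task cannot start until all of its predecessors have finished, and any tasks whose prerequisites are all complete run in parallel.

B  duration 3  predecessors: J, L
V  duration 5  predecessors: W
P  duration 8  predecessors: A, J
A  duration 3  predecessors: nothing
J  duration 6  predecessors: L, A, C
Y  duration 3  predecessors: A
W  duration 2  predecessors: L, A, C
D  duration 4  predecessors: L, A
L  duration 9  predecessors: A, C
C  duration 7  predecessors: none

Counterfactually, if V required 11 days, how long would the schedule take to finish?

30

Critical path before the change: C→L→J→P = 7+9+6+8 = 30 giving 30 days.
The longest path through V is only 23 days, so V has float 7.
The critical path is still C→L→J→P; finish is now 30 days.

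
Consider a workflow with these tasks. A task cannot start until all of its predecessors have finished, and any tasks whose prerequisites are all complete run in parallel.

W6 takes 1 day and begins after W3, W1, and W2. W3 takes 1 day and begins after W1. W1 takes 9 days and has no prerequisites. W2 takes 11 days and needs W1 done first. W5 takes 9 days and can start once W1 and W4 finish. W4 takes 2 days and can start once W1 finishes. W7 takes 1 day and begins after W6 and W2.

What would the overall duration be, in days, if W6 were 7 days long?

28

Baseline: W1→W2→W6→W7 = 9+11+1+1 = 22 → 22 days.
Since W6 is critical, the +6 change carries straight to that chain (now 28 days).
The critical path is still W1→W2→W6→W7; finish is now 28 days.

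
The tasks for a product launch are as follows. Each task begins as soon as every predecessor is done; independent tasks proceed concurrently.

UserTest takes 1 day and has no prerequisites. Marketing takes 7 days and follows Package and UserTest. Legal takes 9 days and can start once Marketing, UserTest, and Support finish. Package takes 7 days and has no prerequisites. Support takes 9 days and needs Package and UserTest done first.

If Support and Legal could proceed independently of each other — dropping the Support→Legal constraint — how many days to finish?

23

Before: longest chain Package→Support→Legal = 7+9+9 = 25, finish 25.
Without Support→Legal, Legal's earliest start moves from 16 to 14.
After: Package→Marketing→Legal = 7+7+9 = 23 → 23 days.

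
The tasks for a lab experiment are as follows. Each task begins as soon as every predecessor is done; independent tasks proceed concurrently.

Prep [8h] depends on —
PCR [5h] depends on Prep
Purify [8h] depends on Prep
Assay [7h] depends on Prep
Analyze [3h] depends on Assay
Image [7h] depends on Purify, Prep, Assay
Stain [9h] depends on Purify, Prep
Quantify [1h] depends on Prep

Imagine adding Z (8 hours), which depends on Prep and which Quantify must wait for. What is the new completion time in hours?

25

Originally the lab experiment takes 25 hours.
With Z inserted, Quantify now waits for max(Prep, Z).
New critical path: Prep→Purify→Stain = 8+8+9 = 25 ⇒ 25 hours.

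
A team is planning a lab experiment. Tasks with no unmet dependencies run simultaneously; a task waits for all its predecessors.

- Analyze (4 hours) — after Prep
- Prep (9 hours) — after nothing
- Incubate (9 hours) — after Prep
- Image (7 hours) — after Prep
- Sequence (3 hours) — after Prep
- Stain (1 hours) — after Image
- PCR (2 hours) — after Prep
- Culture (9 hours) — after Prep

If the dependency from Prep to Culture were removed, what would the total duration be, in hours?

With the dependency in place, Prep→Culture = 9+9 = 18 sets the finish at 18 hours.
Without Prep→Culture, Culture's earliest start moves from 9 to 0.
The longest chain is now Prep→Incubate = 9+9 = 18, so the project takes 18 hours.

18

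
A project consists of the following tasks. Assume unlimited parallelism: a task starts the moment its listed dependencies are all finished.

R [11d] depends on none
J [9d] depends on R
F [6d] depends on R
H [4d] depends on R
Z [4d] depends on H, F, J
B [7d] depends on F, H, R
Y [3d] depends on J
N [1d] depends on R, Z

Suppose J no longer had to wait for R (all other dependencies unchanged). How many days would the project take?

Before: longest chain R→J→Z→N = 11+9+4+1 = 25, finish 25.
Without R→J, J's earliest start moves from 11 to 0.
New critical path: R→F→B = 11+6+7 = 24 ⇒ 24 days.

24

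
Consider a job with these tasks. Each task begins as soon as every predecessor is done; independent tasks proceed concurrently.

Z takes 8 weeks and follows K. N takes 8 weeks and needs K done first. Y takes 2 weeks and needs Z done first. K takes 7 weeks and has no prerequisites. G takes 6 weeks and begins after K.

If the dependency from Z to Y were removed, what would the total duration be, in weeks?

15

With the dependency in place, K→Z→Y = 7+8+2 = 17 sets the finish at 17 weeks.
Without Z→Y, Y's earliest start moves from 15 to 0.
After: K→Z = 7+8 = 15 → 15 weeks.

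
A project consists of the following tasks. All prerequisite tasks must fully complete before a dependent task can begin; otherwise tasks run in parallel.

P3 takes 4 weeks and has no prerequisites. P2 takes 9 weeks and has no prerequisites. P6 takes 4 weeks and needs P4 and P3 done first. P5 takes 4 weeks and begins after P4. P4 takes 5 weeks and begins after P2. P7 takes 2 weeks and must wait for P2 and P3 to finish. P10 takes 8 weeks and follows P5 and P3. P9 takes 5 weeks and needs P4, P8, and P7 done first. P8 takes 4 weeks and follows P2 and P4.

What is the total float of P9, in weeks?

3

The longest chain is P2→P4→P5→P10 = 9+5+4+8 = 26; overall finish 26 weeks.
Longest path through P9: 23 weeks (earliest finish 23, latest finish 26).
Float = 26 − 23 = 3.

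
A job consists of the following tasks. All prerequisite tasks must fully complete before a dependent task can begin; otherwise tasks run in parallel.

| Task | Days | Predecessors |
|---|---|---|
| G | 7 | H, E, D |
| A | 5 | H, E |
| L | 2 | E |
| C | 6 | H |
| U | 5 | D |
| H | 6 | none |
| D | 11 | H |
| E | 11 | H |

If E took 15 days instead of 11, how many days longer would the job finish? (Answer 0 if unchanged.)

Baseline: H→E→G = 6+11+7 = 24 → 24 days.
Since E is critical, the +4 change carries straight to that chain (now 28 days).
No other chain overtakes it, so the finish is 28 days.
Change in finish: 28 − 24 = +4 days.

4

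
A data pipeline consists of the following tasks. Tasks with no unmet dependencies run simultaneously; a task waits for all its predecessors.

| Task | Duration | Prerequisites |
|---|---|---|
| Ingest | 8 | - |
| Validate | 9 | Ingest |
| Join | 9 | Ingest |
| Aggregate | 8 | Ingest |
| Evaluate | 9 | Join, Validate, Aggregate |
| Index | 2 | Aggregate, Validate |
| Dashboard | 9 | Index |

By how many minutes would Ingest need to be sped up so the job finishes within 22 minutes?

Current finish: 28 minutes; target: 22.
Ingest is on every critical path, so each minute cut from Ingest cuts the finish by one (this holds down to a finish of 21).
Need 28 − 22 = 6 minutes off Ingest → Ingest becomes 2 minutes, finish becomes 22.

6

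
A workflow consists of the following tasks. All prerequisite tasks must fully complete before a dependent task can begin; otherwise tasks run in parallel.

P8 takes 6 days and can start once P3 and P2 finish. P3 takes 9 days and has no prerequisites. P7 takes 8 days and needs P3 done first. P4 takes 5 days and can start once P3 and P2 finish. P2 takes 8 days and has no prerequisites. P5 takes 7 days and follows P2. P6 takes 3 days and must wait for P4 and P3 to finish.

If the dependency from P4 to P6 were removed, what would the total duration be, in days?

Before: longest chain P3→P4→P6 = 9+5+3 = 17, finish 17.
Without P4→P6, P6's earliest start moves from 14 to 9.
The longest chain is now P3→P7 = 9+8 = 17, so the schedule takes 17 days.

17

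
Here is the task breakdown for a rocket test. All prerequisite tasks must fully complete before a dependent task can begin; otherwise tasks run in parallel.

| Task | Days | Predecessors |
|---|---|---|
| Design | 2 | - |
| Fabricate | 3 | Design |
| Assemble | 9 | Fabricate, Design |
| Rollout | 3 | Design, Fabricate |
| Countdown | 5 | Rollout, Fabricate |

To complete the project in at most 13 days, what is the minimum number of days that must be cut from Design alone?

1

Current finish: 14 days; target: 13.
Design is on every critical path, so each day cut from Design cuts the finish by one (this holds down to a finish of 13).
Need 14 − 13 = 1 day off Design → Design becomes 1 day, finish becomes 13.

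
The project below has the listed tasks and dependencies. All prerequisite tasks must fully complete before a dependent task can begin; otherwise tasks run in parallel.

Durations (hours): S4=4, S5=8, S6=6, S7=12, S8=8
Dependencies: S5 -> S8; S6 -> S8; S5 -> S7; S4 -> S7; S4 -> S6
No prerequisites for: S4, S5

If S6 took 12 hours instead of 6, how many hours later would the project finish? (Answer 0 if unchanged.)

The binding path is S5→S7 = 8+12 = 20; finish at 20 hours.
S6 is off the critical path — its longest chain is 18 hours, giving 2 of slack.
The binding chain switches to S4→S6→S8 = 4+12+8 = 24; finish 24 hours.
Change in finish: 24 − 20 = +4 hours.

4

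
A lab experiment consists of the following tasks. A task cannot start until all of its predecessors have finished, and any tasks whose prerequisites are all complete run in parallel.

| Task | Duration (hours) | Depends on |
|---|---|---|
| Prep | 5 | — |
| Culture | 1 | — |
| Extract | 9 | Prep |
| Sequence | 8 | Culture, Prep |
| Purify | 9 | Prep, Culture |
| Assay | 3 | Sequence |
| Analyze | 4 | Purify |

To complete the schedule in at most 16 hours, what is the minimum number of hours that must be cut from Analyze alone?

2

Current finish: 18 hours; target: 16.
Analyze is on every critical path, so each hour cut from Analyze cuts the finish by one (this holds down to a finish of 16).
Need 18 − 16 = 2 hours off Analyze → Analyze becomes 2 hours, finish becomes 16.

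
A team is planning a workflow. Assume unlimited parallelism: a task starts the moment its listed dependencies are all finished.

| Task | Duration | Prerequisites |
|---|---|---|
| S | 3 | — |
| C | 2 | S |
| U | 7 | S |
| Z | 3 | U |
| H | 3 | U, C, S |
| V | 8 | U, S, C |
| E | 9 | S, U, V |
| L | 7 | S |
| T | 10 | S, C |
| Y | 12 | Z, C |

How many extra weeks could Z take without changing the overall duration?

Critical path: S→U→V→E = 3+7+8+9 = 27, so the finish is 27 weeks.
Z finishes as early as 13 and must finish by 15.
Float = 27 − 25 = 2.

2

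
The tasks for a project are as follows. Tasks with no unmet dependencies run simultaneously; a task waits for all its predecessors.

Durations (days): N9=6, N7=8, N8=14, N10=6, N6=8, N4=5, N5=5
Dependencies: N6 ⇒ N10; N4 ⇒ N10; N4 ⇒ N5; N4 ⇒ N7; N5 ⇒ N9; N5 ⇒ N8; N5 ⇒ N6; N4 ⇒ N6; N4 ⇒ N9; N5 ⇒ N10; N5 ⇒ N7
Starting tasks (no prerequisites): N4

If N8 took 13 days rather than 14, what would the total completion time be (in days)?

24

Baseline: N4→N5→N8 = 5+5+14 = 24 → 24 days.
Since N8 is critical, the -1 change carries straight to that chain (now 23 days).
The binding chain switches to N4→N5→N6→N10 = 5+5+8+6 = 24; finish 24 days.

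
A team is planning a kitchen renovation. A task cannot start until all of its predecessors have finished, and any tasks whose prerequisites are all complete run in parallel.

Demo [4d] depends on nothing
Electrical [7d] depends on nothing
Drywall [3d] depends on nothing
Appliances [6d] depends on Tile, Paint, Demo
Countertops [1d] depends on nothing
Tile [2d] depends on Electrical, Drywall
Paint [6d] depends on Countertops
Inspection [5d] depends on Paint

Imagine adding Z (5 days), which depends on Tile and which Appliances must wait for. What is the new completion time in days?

Originally the kitchen renovation takes 15 days.
With Z inserted, Appliances now waits for max(Tile, Paint, Demo, Z).
New critical path: Electrical→Tile→Z→Appliances = 7+2+5+6 = 20 ⇒ 20 days.

20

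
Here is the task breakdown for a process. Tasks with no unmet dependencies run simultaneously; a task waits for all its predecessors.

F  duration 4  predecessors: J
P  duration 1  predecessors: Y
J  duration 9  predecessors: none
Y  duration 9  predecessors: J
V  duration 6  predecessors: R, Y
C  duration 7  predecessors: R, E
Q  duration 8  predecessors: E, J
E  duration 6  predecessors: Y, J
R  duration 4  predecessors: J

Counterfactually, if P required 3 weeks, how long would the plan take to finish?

Critical path before the change: J→Y→E→Q = 9+9+6+8 = 32 giving 32 weeks.
P has 13 weeks of float (longest path through it is 19).
No other chain overtakes it, so the finish is 32 weeks.

32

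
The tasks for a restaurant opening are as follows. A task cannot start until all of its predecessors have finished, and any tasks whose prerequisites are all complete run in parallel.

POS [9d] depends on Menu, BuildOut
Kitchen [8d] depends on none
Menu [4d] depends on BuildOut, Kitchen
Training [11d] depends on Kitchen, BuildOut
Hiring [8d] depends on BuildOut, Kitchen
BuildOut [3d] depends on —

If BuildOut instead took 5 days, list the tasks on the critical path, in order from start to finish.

Critical path before the change: Kitchen→Menu→POS = 8+4+9 = 21 giving 21 days.
The longest path through BuildOut is only 16 days, so BuildOut has float 5.
No other chain overtakes it, so the finish is 21 days.

Kitchen, Menu, POS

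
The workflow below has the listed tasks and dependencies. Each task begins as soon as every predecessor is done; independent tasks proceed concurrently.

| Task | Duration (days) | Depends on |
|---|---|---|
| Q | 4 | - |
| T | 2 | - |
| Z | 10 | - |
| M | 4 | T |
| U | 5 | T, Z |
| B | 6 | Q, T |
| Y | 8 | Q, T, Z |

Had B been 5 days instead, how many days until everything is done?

The binding path is Z→Y = 10+8 = 18; finish at 18 days.
B is off the critical path — its longest chain is 10 days, giving 8 of slack.
That remains the longest chain; total 18 days.

18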